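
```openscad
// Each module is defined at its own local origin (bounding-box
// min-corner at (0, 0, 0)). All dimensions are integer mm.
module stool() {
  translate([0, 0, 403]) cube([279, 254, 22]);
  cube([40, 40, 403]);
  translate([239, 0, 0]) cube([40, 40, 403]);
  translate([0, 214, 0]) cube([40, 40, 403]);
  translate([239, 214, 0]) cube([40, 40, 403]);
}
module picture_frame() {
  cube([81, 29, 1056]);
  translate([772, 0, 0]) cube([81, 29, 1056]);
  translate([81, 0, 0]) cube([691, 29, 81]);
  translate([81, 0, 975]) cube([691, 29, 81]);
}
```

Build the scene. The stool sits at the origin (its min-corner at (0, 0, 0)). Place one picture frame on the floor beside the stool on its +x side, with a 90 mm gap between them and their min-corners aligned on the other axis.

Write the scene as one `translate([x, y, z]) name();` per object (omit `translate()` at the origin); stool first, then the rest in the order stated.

stool();
translate([369, 0, 0]) picture_frame();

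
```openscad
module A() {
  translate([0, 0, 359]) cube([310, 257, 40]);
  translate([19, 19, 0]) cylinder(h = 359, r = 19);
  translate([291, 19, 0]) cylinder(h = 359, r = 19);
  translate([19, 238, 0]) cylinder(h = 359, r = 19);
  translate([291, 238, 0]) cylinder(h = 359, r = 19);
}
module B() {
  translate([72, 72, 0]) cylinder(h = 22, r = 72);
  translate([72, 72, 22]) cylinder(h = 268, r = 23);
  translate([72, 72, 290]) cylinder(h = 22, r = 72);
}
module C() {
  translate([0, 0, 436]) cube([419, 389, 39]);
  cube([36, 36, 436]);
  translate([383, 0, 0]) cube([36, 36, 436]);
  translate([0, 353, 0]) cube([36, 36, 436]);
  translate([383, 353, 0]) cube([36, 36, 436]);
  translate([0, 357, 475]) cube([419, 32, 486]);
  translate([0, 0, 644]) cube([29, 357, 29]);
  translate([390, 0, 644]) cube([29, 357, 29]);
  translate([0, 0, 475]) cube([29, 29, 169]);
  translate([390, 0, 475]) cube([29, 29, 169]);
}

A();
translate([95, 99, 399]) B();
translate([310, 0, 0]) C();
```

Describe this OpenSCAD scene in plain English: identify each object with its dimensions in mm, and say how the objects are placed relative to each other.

A is a four-legged stool. The seat is 310×257 mm, 40 mm thick, top at z = 399 mm. It stands on four round legs, each 38 mm in diameter, from z = 0 to the seat underside, each leg's axis is inset half a diameter from the nearest pair of seat edges (so the leg's bounding box is flush with the corner).

B is a spool: two coaxial disc flanges of radius 72 mm and thickness 22 mm, joined by a core cylinder of radius 23 mm and height 268 mm. The lower flange rests on z = 0 and the three cylinders share a vertical axis.

C is a chair: 419×389 mm seat, 39 mm thick, top at z = 475 mm, on four 36 mm square corner legs flush with the seat edges. A 32 mm thick backrest slab spans the full seat width, extending 486 mm above the seat top, its back face flush with the seat's +y edge. Two armrests of 29×29 mm section run along each side from the seat's front edge to the front of the backrest, top faces 198 mm above the seat top and outer faces flush with the seat's x-edges; a 29×29 mm post under the front of each armrest stands on the seat at the front corner.

The spool is on top of the stool. The chair is against the stool's +x side, with their −y faces flush.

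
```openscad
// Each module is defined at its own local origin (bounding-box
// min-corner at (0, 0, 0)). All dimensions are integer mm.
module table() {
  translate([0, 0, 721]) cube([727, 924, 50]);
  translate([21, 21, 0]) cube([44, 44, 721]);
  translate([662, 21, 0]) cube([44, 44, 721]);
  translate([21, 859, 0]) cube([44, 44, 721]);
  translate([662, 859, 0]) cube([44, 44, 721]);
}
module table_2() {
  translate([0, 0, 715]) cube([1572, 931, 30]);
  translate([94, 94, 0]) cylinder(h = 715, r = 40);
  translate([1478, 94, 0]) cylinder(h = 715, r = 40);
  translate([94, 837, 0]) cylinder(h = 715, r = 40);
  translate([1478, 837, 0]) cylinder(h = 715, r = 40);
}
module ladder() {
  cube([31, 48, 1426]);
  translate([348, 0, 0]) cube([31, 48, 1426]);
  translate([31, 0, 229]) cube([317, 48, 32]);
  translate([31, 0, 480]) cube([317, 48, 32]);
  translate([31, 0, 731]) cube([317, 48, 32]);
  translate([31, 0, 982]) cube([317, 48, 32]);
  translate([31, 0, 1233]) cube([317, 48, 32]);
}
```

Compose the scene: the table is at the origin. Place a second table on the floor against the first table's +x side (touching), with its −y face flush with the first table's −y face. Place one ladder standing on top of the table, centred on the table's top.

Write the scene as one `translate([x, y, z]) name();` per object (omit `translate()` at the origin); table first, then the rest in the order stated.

table();
translate([727, 0, 0]) table_2();
translate([174, 438, 771]) ladder();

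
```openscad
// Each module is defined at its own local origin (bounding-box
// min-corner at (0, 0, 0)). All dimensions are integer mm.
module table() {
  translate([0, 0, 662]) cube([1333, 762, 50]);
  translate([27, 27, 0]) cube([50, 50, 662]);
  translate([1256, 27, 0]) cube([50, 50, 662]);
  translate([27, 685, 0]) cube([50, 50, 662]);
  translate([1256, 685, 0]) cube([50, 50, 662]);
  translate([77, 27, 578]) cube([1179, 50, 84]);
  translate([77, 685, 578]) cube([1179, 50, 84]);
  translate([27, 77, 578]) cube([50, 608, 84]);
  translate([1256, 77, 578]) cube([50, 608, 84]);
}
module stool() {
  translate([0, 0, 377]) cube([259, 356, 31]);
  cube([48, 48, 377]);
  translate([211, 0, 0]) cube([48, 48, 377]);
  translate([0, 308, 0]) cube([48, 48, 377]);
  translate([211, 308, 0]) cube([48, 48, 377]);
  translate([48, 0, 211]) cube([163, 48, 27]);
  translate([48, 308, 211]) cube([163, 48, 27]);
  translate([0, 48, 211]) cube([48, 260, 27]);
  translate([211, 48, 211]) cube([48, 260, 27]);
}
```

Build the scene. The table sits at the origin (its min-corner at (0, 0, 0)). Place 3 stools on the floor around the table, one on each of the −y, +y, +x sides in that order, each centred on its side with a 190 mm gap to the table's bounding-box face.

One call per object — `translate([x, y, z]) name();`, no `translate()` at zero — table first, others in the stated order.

table();
translate([537, -546, 0]) stool();
translate([537, 952, 0]) stool();
translate([1523, 203, 0]) stool();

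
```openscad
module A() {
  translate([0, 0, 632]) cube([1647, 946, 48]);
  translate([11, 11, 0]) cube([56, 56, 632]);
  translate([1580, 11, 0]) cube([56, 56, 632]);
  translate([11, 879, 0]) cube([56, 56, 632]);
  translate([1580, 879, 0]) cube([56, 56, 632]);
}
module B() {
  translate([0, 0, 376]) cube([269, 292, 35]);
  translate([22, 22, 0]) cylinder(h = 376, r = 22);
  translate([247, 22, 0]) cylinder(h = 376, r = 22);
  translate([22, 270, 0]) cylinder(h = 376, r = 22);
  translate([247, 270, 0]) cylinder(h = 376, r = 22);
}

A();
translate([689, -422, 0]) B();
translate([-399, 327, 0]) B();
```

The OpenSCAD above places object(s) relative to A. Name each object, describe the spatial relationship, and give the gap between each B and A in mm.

Each stool's nearest face is 130 mm from the table's bounding box.

A is a table. B is a stool. Two stools sit around the table at the −y, −x sides. The gap between each stool and the table is 130 mm.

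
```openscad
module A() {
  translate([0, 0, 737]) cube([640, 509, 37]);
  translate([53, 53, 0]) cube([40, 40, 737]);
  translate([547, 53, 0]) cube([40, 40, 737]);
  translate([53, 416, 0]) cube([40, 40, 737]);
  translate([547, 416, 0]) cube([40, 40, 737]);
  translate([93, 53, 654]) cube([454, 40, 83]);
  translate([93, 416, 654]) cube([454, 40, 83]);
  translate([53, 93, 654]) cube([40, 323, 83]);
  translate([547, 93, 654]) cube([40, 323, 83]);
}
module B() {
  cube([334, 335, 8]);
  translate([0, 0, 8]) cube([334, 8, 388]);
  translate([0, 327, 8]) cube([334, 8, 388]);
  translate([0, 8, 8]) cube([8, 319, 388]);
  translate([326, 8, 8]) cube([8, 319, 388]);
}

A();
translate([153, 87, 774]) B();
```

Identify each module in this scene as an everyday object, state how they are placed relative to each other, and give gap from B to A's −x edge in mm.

A is a table. B is an open box. The open box is on top of the table, centred. The gap from the open box to the table's −x edge is 153 mm.

The open box's min-x is at 153; the table's min-x is 0; gap = 153 mm.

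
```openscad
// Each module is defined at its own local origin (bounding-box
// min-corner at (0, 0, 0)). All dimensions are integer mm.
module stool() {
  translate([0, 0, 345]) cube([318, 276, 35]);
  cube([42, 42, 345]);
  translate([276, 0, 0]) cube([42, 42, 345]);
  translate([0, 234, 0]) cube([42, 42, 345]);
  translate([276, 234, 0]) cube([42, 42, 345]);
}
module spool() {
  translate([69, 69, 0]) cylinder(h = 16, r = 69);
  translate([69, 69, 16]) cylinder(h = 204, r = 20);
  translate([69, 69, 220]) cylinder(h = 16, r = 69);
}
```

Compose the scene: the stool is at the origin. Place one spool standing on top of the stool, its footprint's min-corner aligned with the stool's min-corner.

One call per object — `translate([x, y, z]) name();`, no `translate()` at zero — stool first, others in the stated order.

stool();
translate([0, 0, 380]) spool();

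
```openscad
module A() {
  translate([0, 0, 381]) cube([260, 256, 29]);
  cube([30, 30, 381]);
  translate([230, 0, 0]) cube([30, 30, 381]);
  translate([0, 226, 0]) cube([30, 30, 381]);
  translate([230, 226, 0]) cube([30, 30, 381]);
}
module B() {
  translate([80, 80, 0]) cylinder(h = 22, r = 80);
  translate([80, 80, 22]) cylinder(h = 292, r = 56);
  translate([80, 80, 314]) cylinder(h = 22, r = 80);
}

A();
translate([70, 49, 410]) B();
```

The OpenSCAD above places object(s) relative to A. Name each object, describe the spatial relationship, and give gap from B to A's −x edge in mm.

A is a stool. B is a spool. The spool is on top of the stool. The gap from the spool to the stool's −x edge is 70 mm.

The spool's min-x is at 70; the stool's min-x is 0; gap = 70 mm.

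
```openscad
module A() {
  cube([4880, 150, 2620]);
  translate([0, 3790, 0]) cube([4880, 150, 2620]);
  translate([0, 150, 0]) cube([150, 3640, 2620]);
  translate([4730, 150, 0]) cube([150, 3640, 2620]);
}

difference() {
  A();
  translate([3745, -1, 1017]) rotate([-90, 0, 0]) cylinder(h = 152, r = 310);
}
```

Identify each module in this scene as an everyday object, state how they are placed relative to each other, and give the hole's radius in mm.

A is a house frame. The house frame has a circular hole through its front wall. The hole's radius is 310 mm.

The subtracted cylinder has r = 310 mm.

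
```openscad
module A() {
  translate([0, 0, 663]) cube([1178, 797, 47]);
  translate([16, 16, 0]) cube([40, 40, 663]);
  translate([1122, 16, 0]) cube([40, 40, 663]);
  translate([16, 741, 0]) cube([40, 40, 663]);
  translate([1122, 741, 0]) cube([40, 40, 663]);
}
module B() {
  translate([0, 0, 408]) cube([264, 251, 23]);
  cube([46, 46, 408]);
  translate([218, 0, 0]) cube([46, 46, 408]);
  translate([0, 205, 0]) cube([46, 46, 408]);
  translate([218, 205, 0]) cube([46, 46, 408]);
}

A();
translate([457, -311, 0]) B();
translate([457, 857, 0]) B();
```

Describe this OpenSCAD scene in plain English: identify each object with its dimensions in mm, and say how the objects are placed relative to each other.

A is a table: top 1178 mm (x) × 797 mm (y), 47 mm thick, upper face at z = 710 mm, on four 40×40 mm square legs, each inset 16 mm from the nearest pair of top edges, running from z = 0 to the bottom of the top.

B is a simple wooden stool: a rectangular seat 264 mm (x) by 251 mm (y), 23 mm thick, top face at z = 431 mm, on four square legs, each 46×46 mm in cross-section. The legs rest on z = 0, each flush with a corner of the seat.

Two stools sit around the table at the −y, +y sides.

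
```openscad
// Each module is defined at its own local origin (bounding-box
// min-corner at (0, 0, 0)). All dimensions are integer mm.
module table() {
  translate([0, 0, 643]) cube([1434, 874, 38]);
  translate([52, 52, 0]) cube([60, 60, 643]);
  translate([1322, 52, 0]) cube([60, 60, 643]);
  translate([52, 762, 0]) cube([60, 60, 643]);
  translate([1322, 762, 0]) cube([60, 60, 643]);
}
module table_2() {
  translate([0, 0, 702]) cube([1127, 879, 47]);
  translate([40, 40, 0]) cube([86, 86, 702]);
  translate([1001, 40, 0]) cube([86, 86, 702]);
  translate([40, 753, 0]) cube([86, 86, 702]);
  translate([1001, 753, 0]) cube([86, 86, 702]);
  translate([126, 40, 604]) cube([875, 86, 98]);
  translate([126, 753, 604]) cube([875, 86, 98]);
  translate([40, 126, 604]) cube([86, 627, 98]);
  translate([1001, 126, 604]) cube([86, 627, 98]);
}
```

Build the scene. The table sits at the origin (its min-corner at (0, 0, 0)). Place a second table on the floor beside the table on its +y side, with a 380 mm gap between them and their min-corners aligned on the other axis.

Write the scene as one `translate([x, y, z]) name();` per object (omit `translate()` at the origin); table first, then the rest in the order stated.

table();
translate([0, 1254, 0]) table_2();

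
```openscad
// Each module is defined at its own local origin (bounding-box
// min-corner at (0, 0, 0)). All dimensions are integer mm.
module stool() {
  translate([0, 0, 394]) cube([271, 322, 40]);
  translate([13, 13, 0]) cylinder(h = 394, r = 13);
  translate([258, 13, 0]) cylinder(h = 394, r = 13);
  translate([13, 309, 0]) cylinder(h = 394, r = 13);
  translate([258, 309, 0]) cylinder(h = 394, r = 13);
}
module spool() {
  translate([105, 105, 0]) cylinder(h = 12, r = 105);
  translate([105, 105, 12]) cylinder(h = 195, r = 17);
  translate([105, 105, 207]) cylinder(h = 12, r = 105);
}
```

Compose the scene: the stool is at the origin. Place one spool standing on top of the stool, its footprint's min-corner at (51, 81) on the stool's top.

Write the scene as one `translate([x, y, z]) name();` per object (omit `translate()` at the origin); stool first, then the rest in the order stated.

stool();
translate([51, 81, 434]) spool();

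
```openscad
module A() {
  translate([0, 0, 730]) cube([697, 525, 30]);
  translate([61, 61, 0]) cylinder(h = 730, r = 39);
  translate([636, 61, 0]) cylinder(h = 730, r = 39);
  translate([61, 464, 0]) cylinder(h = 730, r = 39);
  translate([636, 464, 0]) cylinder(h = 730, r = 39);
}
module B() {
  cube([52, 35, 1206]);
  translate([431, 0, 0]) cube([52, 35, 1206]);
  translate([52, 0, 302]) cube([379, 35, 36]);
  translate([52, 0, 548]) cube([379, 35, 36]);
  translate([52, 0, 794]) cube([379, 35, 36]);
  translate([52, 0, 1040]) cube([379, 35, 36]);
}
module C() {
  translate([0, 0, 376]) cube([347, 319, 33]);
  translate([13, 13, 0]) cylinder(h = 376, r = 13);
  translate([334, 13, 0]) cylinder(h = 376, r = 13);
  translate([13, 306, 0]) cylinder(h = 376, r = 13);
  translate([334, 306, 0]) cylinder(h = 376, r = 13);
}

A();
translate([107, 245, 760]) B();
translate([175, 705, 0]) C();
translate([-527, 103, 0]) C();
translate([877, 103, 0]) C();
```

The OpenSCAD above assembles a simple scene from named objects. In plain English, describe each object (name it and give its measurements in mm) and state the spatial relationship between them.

A is a rectangular dining table. The top is 697×525×30 mm with its upper surface at z = 760 mm. It stands on four round legs of 78 mm diameter, each leg's bounding box inset 22 mm from the nearest pair of top edges, running from the floor to the underside of the top.

B is a straight ladder. Two 52×35 mm vertical rails, 1206 mm tall, stand 483 mm apart (outside-to-outside) with their front faces coplanar on the −y side. 4 rungs, each 35 mm deep and 36 mm tall, span between the inner faces of the rails, front faces flush with the rails. The lowest rung's underside is at z = 302 mm and rungs are spaced 246 mm apart (underside to underside).

C is a four-legged stool. The seat is a 347×319×33 mm slab whose top surface is at z = 409 mm; four round legs, each 26 mm in diameter, run from the floor (z = 0) to the underside of the seat, each leg's axis is inset half a diameter from the nearest pair of seat edges (so the leg's bounding box is flush with the corner).

The ladder is on top of the table, centred. Three stools sit around the table at the +y, −x, +x sides.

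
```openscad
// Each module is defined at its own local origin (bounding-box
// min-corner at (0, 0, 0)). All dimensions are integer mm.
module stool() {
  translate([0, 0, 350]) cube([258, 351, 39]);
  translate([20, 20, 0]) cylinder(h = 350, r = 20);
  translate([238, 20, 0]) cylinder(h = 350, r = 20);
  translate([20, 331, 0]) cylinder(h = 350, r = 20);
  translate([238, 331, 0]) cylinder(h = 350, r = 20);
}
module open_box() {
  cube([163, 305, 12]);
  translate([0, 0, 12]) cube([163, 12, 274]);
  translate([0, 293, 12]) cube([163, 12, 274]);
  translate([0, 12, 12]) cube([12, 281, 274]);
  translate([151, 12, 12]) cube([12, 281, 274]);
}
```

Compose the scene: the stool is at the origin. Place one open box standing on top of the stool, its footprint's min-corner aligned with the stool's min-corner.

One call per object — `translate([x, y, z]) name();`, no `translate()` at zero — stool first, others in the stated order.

stool();
translate([0, 0, 389]) open_box();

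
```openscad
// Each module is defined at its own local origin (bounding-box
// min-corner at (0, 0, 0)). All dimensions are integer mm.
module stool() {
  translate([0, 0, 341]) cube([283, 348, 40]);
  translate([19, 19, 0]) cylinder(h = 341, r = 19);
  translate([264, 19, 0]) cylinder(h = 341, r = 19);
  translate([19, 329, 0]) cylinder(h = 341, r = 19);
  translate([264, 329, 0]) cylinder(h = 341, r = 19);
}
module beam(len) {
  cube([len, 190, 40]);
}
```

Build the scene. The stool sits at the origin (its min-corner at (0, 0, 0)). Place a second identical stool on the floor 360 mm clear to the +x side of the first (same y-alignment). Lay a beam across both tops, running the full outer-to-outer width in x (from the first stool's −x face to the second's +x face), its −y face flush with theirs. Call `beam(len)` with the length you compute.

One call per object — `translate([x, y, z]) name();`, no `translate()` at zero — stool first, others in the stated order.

stool();
translate([643, 0, 0]) stool();
translate([0, 0, 381]) beam(926);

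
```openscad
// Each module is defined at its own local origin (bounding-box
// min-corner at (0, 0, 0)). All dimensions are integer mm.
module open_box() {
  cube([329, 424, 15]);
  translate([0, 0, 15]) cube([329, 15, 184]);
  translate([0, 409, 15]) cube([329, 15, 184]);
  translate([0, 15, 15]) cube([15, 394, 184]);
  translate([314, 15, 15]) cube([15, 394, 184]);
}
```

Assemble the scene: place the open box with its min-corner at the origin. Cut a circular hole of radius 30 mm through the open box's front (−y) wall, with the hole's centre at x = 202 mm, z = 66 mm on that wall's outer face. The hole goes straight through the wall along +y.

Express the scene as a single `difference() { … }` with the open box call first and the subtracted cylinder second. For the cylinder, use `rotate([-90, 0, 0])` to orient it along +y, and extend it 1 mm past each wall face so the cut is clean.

difference() {
  open_box();
  translate([202, -1, 66]) rotate([-90, 0, 0]) cylinder(h = 17, r = 30);
}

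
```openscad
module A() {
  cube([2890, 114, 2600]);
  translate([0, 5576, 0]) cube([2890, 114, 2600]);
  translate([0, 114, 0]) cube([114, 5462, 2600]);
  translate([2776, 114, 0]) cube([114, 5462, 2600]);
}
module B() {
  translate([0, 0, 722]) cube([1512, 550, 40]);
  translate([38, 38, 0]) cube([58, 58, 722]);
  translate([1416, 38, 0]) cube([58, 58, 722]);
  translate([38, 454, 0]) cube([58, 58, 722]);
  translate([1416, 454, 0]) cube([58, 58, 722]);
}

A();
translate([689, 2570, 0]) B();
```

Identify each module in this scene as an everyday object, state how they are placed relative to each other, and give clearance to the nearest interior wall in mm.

Clearances: x = 575, y = 2456; minimum 575 mm.

A is a house frame. B is a table. The table sits inside the house frame, centred. The clearance to the nearest interior wall is 575 mm.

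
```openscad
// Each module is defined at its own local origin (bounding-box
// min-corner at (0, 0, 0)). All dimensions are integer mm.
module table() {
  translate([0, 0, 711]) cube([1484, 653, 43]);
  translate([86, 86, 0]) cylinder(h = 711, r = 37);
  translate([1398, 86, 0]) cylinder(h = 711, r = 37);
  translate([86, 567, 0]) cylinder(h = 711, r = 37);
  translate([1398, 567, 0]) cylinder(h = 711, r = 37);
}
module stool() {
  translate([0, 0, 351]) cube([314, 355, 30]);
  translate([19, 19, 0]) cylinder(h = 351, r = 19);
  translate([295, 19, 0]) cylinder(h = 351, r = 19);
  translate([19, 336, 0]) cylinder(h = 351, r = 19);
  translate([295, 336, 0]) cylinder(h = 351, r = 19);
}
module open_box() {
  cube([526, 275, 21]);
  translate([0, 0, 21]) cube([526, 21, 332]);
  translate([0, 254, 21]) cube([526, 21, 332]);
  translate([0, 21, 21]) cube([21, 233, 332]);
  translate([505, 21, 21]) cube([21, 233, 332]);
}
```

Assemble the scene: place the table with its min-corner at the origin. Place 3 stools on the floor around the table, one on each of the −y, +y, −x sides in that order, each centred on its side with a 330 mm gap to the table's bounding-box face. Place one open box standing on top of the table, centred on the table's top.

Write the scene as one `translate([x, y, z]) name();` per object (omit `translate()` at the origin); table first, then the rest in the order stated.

table();
translate([585, -685, 0]) stool();
translate([585, 983, 0]) stool();
translate([-644, 149, 0]) stool();
translate([479, 189, 754]) open_box();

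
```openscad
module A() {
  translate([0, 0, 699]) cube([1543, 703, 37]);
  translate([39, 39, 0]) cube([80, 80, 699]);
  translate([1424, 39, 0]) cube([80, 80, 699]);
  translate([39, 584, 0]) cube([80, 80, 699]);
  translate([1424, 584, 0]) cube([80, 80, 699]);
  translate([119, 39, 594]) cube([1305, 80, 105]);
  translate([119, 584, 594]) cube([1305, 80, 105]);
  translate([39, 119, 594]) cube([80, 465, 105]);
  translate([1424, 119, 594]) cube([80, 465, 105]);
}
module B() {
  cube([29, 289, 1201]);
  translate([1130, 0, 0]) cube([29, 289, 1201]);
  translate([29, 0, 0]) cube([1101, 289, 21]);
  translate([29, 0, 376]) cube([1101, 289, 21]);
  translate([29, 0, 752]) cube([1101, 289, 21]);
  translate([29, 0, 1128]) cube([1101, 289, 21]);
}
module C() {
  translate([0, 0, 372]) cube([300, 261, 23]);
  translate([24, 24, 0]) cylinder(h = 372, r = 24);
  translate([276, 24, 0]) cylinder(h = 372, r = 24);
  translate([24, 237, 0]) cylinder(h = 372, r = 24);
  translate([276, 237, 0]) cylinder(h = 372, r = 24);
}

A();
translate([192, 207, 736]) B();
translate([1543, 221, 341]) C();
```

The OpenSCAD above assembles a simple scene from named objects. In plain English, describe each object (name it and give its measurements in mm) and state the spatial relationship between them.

A is a rectangular dining table. The top is 1543×703×37 mm with its upper surface at z = 736 mm. It stands on four 80×80 mm square legs, each inset 39 mm from the nearest pair of top edges, running from the floor to the underside of the top. Four apron rails, 80 mm thick and 105 mm tall, run between adjacent legs with their top edges flush with the underside of the top and their outer faces flush with the legs' outer faces.

B is a bookshelf 1159 mm wide overall, 289 mm deep and 1201 mm tall. The two sides are 29 mm thick vertical panels. 4 horizontal shelves of 21 mm thickness span between the inner faces of the sides; the lowest shelf sits on the floor and shelves are stacked with a clear vertical gap of 355 mm between each pair.

C is a four-legged stool. The seat is 300×261 mm, 23 mm thick, top at z = 395 mm. It stands on four round legs, each 48 mm in diameter, from z = 0 to the seat underside, each leg's axis is inset half a diameter from the nearest pair of seat edges (so the leg's bounding box is flush with the corner).

The bookshelf is on top of the table, centred. The stool is beside the table with their tops flush at z = 736.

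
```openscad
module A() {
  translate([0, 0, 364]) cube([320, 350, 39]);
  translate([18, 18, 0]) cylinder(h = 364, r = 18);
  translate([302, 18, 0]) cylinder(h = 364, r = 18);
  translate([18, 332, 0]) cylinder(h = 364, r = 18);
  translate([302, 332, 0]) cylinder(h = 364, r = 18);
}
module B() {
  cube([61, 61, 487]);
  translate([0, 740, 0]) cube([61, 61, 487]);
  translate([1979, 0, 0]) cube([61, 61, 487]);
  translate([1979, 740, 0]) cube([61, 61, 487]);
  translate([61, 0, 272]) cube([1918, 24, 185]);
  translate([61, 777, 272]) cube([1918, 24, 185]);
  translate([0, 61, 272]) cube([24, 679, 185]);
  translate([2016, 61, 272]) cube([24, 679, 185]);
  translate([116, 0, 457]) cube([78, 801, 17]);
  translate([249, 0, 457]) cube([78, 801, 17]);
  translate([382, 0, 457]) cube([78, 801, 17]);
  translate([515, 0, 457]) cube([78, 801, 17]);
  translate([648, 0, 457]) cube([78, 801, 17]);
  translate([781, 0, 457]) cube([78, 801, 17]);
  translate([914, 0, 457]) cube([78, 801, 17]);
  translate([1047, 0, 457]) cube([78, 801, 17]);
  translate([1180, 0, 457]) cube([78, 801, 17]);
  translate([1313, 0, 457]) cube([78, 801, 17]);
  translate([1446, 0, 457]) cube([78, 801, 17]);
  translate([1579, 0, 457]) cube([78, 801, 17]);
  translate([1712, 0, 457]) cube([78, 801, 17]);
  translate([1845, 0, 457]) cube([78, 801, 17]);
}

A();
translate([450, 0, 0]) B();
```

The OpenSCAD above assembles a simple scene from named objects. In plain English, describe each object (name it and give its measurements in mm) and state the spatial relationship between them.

A is a four-legged stool. The seat is 320×350 mm, 39 mm thick, top at z = 403 mm. It stands on four round legs, each 36 mm in diameter, from z = 0 to the seat underside, each leg's axis is inset half a diameter from the nearest pair of seat edges (so the leg's bounding box is flush with the corner).

B is a bed frame 2040 mm long (x) by 801 mm wide (y). Four 61×61 mm corner posts, 487 mm tall, at the corners of the footprint. Four rails of 24 mm thickness and 185 mm height run between adjacent posts with their undersides at z = 272 mm, their outer faces flush with the outside of the frame (the two x-running rails run between the posts' inner faces; the two y-running rails run between the posts' inner faces). 14 slats, each 78 mm wide (x) and 17 mm thick, lie across the top of the two x-running rails, running the full 801 mm width of the frame in y; the slats are evenly spaced along x between the inner faces of the end posts with equal gaps (rounded down to the nearest mm) at the −x end and between each pair — any rounding remainder accumulates at the +x end.

The bed frame is on the floor beside the stool on its +x side.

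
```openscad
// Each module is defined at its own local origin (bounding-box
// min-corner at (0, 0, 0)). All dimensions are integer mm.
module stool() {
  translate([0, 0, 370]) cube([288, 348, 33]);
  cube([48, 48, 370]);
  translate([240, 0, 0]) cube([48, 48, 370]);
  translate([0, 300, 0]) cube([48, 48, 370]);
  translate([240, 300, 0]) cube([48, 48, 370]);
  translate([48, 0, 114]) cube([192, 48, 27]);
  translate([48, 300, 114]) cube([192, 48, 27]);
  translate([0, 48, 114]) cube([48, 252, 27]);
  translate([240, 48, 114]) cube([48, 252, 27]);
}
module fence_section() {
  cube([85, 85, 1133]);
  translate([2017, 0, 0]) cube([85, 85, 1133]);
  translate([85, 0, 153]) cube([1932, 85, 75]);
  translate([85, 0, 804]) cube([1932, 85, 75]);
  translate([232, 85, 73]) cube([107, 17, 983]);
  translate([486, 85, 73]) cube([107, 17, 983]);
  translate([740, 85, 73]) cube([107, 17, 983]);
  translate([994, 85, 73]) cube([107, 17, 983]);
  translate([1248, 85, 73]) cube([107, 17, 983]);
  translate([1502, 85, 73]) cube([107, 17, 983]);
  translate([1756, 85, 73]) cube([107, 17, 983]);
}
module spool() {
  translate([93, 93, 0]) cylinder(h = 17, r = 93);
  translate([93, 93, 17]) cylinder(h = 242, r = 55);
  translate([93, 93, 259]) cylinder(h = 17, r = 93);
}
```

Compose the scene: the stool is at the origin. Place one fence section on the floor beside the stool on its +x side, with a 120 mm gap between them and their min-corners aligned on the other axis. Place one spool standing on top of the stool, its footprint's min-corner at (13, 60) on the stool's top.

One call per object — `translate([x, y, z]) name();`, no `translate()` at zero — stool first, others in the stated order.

stool();
translate([408, 0, 0]) fence_section();
translate([13, 60, 403]) spool();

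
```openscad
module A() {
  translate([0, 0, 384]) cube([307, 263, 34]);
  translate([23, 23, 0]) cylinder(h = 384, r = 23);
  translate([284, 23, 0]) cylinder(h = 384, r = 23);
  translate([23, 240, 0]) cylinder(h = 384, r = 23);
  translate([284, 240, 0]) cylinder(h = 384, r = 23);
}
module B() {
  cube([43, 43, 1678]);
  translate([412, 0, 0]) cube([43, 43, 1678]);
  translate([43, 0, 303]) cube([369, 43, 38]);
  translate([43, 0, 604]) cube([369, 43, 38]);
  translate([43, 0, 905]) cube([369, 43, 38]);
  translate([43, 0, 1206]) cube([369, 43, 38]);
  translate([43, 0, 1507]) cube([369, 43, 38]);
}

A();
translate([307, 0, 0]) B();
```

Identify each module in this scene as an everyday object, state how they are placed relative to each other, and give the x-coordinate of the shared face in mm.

The stool's +x face and the ladder's −x face are both at x = 307 mm.

A is a stool. B is a ladder. The ladder is against the stool's +x side, with their −y faces flush. The x-coordinate of the shared face is 307 mm.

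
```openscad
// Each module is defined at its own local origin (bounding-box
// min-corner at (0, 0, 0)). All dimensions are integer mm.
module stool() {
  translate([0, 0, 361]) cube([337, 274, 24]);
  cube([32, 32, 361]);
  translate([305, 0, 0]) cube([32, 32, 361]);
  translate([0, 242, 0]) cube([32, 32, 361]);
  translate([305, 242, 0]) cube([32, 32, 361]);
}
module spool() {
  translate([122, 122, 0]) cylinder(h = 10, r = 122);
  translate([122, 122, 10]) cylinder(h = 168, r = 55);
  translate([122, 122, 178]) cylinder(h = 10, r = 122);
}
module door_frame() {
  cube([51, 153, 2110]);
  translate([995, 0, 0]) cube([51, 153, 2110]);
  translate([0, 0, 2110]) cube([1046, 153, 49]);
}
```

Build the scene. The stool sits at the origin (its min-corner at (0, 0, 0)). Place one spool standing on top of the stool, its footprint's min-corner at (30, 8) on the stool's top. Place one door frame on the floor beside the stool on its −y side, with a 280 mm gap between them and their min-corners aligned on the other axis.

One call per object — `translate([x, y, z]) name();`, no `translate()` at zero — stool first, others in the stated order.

stool();
translate([30, 8, 385]) spool();
translate([0, -433, 0]) door_frame();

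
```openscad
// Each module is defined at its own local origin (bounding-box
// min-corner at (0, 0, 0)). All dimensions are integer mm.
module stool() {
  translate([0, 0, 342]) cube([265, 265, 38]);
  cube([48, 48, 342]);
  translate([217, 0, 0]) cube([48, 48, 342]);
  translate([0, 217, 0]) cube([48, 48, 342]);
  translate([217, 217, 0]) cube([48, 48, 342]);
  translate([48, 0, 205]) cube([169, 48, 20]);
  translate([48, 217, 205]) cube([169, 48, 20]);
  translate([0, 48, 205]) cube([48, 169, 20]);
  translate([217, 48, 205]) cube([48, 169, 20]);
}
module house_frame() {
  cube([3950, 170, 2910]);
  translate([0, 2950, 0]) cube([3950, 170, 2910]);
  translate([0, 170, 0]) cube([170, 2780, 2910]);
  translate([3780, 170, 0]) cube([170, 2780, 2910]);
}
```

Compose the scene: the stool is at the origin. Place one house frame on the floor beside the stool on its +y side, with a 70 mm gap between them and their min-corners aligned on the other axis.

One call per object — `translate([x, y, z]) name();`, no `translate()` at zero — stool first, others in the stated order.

stool();
translate([0, 335, 0]) house_frame();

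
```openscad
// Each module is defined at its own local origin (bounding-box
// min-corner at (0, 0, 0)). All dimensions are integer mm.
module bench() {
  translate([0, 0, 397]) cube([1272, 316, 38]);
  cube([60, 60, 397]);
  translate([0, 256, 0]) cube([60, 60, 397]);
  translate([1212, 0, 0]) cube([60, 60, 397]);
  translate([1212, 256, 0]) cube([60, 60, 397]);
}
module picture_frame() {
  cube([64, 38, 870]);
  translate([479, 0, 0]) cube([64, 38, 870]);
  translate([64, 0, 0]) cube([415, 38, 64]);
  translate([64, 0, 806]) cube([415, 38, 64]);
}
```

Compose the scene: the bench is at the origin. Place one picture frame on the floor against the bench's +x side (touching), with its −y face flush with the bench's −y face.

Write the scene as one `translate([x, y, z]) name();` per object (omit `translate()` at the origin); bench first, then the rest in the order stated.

bench();
translate([1272, 0, 0]) picture_frame();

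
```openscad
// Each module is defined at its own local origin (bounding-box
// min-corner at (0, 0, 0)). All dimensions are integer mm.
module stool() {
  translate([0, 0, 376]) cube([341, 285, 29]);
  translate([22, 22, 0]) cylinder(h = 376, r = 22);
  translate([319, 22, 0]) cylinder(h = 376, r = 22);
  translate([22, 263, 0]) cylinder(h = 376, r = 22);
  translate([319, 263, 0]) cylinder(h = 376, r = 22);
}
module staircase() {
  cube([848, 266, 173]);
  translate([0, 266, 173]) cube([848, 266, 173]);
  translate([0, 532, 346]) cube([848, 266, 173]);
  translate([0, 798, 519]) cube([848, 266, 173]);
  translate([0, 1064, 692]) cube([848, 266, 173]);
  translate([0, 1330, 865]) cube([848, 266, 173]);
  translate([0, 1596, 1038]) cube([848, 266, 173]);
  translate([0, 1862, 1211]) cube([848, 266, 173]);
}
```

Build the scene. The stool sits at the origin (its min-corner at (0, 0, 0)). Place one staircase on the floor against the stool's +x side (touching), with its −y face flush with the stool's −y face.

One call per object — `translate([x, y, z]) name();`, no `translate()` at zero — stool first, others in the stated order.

stool();
translate([341, 0, 0]) staircase();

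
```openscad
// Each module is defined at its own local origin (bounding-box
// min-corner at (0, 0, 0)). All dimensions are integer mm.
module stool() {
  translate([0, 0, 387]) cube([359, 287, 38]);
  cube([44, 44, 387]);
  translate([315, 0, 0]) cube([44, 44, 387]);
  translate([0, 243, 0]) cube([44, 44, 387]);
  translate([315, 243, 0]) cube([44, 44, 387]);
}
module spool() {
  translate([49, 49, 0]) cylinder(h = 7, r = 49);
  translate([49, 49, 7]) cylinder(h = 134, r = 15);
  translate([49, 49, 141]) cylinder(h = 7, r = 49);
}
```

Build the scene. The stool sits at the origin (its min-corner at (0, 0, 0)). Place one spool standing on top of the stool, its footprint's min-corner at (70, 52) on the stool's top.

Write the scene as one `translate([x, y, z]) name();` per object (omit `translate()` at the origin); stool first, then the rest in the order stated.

stool();
translate([70, 52, 425]) spool();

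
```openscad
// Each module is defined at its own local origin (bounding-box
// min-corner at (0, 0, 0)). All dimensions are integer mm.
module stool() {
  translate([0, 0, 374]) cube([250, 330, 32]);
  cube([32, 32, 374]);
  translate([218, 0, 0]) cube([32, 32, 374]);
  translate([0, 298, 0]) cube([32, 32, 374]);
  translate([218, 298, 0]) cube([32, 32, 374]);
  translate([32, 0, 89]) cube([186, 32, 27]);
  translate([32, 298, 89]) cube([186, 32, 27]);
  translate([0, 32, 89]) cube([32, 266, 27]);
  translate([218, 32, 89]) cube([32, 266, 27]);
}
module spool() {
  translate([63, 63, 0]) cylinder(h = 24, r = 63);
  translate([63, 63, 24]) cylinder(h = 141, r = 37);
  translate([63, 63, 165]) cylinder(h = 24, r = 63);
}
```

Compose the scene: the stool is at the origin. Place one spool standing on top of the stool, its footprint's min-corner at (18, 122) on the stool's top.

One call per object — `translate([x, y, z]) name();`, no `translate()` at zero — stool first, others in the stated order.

stool();
translate([18, 122, 406]) spool();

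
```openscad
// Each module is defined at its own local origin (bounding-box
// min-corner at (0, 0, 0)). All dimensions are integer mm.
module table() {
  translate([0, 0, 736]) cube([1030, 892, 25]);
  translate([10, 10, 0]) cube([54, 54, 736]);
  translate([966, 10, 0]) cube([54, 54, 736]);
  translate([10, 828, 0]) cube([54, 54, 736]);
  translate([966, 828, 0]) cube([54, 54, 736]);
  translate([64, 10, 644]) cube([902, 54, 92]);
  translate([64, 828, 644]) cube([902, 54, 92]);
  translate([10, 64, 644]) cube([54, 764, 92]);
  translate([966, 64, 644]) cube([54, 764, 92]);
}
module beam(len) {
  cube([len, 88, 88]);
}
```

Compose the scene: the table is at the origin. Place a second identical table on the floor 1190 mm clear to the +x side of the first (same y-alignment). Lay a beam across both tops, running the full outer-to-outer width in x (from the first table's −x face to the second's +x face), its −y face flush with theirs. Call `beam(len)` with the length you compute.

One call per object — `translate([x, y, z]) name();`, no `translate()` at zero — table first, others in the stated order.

table();
translate([2220, 0, 0]) table();
translate([0, 0, 761]) beam(3250);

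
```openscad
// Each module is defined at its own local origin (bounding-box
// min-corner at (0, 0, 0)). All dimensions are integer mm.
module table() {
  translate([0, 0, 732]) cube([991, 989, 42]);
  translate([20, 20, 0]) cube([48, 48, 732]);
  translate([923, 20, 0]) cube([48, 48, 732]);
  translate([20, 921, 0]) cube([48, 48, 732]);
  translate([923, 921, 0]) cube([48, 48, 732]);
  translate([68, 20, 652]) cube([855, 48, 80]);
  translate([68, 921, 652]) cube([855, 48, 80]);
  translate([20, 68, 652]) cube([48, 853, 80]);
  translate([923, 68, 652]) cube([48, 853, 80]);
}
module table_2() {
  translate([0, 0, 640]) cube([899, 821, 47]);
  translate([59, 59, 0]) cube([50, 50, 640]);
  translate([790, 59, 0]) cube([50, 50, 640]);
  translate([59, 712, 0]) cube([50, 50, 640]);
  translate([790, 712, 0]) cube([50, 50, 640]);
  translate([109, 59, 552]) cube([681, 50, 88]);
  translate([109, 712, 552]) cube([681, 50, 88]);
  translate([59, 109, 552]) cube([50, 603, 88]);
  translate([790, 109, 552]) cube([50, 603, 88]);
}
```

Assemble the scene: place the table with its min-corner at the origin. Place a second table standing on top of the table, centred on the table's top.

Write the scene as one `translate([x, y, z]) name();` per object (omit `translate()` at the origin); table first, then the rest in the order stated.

table();
translate([46, 84, 774]) table_2();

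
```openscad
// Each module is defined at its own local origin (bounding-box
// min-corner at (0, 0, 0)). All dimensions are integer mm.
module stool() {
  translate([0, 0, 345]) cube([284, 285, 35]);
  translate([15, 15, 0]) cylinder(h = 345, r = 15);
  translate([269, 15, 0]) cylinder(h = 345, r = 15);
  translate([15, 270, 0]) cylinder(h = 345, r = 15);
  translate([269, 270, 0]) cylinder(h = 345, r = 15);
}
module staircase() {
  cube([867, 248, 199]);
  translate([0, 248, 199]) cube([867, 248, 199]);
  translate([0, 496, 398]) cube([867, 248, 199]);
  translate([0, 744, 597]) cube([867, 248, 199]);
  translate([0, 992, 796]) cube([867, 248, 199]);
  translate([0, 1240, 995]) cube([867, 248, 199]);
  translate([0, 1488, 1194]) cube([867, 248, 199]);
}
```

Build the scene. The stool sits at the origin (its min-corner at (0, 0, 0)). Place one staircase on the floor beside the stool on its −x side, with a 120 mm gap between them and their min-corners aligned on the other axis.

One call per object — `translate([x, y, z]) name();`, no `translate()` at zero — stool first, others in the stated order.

stool();
translate([-987, 0, 0]) staircase();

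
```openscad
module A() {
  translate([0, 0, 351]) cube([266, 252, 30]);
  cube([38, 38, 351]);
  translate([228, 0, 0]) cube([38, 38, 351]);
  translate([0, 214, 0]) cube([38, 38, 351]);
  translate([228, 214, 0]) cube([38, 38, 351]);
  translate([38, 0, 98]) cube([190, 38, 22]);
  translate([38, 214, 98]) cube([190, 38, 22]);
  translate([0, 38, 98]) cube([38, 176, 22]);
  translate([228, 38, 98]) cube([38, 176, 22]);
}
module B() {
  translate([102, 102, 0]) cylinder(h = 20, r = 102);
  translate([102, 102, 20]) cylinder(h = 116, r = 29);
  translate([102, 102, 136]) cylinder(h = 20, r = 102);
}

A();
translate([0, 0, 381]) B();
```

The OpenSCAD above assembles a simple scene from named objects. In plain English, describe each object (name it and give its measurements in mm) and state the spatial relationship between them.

A is a four-legged stool. The seat is a 266×252×30 mm slab whose top surface is at z = 381 mm; four square legs, each 38×38 mm in cross-section, run from the floor (z = 0) to the underside of the seat, each flush with a corner of the seat. Four stretchers, 38 mm wide and 22 mm tall, connect adjacent legs with their undersides at z = 98 mm, each running between the inner faces of the legs it joins and aligned with the legs' outer faces on the other axis.

B is a spool: two coaxial disc flanges of radius 102 mm and thickness 20 mm, joined by a core cylinder of radius 29 mm and height 116 mm. The lower flange rests on z = 0 and the three cylinders share a vertical axis.

The spool is on top of the stool.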